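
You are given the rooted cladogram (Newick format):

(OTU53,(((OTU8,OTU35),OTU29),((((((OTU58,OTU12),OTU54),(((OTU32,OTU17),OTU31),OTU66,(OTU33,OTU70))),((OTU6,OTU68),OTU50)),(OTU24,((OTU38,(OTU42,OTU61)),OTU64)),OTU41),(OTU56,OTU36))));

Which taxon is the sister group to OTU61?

OTU42

OTU61 attaches to the tree at the node subtending (OTU42,OTU61).
The other lineage descending from that same node — the sister group — is the single tip OTU42.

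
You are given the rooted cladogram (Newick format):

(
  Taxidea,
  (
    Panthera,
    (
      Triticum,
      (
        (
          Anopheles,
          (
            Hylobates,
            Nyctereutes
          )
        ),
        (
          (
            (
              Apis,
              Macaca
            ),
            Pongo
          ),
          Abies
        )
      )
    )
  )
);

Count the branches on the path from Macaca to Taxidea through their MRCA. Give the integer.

8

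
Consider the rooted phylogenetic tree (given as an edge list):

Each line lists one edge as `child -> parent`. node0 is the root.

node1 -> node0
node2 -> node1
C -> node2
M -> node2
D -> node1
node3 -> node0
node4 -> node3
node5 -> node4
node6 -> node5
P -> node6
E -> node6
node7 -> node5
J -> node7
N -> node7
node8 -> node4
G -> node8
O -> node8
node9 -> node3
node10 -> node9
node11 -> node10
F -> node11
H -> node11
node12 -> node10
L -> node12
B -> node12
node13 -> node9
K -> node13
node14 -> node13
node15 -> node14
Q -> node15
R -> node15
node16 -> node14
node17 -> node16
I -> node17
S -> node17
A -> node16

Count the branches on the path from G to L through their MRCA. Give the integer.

The MRCA of G and L is the node subtending ((((P,E),(J,N)),(G,O)),(((F,H),(L,B)),(K,((Q,R),((I,S),A))))).
From G up to that node: 3 branches. From L up to the same node: 4 branches. Total: 3 + 4 = 7.

7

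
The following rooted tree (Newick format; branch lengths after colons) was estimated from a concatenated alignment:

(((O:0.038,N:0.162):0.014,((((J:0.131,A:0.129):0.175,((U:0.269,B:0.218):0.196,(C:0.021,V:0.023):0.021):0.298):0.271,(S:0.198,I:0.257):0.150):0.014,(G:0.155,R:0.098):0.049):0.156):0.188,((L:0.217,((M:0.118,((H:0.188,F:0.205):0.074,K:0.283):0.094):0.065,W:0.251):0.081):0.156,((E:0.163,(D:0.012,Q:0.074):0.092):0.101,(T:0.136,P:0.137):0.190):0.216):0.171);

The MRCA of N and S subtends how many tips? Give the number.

12

The MRCA of N and S is the node subtending ((O,N),((((J,A),((U,B),(C,V))),(S,I)),(G,R))).
That clade contains 12 terminal taxa: A, B, C, G, I, J, N, O, R, S, U, V.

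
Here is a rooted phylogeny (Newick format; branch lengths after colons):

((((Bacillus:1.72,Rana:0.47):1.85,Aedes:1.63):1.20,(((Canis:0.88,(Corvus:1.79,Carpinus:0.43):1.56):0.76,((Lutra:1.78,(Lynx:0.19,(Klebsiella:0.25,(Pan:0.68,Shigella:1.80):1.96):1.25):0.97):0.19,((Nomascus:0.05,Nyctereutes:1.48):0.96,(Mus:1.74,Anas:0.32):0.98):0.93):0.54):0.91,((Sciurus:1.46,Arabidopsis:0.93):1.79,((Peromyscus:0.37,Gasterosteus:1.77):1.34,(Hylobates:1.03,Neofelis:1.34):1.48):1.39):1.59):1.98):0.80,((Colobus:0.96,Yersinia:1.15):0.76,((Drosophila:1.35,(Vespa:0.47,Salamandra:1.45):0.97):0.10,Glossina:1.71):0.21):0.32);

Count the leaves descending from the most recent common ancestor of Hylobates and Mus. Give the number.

The MRCA of Hylobates and Mus is the node subtending (((Canis,(Corvus,Carpinus)),((Lutra,(Lynx,(Klebsiella,(Pan,Shigella)))),((Nomascus,Nyctereutes),(Mus,Anas)))),((Sciurus,Arabidopsis),((Peromyscus,Gasterosteus),(Hylobates,Neofelis)))).
That clade contains 18 terminal taxa: Anas, Arabidopsis, Canis, Carpinus, Corvus, Gasterosteus, Hylobates, Klebsiella, Lutra, Lynx, Mus, Neofelis, Nomascus, Nyctereutes, Pan, Peromyscus, Sciurus, Shigella.

18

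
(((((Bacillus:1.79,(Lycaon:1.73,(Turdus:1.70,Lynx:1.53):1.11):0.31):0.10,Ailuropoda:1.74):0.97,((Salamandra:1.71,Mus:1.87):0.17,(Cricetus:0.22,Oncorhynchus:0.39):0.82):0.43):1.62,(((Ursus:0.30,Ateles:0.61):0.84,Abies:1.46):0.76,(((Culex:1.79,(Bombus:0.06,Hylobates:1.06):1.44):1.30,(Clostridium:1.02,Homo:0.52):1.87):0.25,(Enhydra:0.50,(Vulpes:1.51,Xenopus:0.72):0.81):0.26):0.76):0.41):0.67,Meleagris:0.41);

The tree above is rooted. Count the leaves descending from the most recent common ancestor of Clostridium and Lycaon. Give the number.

The MRCA of Clostridium and Lycaon is the node subtending ((((Bacillus,(Lycaon,(Turdus,Lynx))),Ailuropoda),((Salamandra,Mus),(Cricetus,Oncorhynchus))),(((Ursus,Ateles),Abies),(((Culex,(Bombus,Hylobates)),(Clostridium,Homo)),(Enhydra,(Vulpes,Xenopus))))).
That clade contains 20 terminal taxa: Abies, Ailuropoda, Ateles, Bacillus, Bombus, Clostridium, Cricetus, Culex, Enhydra, Homo, Hylobates, Lycaon, Lynx, Mus, Oncorhynchus, Salamandra, Turdus, Ursus, Vulpes, Xenopus.

20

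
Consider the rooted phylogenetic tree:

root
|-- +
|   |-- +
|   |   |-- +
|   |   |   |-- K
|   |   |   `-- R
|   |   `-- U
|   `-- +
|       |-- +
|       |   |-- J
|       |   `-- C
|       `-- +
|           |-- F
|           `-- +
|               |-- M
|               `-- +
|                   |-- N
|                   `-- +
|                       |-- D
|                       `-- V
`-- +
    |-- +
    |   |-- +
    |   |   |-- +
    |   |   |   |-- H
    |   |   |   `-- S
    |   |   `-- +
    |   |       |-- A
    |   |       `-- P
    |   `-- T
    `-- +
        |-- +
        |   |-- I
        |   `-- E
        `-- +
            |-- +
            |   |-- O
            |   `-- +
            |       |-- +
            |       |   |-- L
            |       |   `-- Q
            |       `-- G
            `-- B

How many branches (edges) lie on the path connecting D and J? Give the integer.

The MRCA of D and J is the node subtending ((J,C),(F,(M,(N,(D,V))))).
From D up to that node: 5 branches. From J up to the same node: 2 branches. Total: 5 + 2 = 7.

7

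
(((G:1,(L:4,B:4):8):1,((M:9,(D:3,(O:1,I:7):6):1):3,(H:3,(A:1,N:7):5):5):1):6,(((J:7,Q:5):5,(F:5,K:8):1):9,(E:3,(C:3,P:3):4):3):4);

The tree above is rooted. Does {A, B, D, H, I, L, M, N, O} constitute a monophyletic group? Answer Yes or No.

The MRCA of the listed taxa subtends ((G,(L,B)),((M,(D,(O,I))),(H,(A,N)))).
That clade also contains G, which is not in the proposed group, so the group is not monophyletic.

No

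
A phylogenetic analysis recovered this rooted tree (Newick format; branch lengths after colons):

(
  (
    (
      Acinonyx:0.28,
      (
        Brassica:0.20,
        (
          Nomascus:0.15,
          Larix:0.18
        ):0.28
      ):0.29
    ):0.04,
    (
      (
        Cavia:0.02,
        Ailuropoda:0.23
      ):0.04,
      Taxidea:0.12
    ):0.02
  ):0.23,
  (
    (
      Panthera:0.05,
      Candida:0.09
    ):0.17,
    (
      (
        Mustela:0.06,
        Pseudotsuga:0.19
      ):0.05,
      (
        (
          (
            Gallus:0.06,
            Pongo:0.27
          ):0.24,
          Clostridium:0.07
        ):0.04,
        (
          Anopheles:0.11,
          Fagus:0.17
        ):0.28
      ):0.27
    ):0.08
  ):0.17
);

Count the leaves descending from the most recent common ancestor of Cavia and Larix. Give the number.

7

The MRCA of Cavia and Larix is the node subtending ((Acinonyx,(Brassica,(Nomascus,Larix))),((Cavia,Ailuropoda),Taxidea)).
That clade contains 7 terminal taxa: Acinonyx, Ailuropoda, Brassica, Cavia, Larix, Nomascus, Taxidea.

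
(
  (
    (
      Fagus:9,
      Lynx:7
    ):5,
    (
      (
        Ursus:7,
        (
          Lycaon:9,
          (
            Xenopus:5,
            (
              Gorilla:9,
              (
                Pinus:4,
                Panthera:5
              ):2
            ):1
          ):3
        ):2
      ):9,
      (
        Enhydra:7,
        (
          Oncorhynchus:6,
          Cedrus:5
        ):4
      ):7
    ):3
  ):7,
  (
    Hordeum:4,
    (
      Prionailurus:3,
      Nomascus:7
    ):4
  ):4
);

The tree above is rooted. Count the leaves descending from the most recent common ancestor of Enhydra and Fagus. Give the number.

11

The MRCA of Enhydra and Fagus is the node subtending ((Fagus,Lynx),((Ursus,(Lycaon,(Xenopus,(Gorilla,(Pinus,Panthera))))),(Enhydra,(Oncorhynchus,Cedrus)))).
That clade contains 11 terminal taxa: Cedrus, Enhydra, Fagus, Gorilla, Lycaon, Lynx, Oncorhynchus, Panthera, Pinus, Ursus, Xenopus.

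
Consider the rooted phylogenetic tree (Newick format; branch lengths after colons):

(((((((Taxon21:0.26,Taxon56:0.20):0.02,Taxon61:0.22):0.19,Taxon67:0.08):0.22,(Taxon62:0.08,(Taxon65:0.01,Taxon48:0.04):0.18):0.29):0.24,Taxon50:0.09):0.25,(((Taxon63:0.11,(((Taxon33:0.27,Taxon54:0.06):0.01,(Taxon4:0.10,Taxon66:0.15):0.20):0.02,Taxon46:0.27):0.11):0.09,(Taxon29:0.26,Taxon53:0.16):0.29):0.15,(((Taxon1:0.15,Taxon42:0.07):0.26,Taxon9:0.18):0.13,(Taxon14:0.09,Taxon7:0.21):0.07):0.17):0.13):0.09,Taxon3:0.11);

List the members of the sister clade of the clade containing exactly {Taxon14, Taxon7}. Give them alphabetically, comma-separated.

The clade containing exactly {Taxon14, Taxon7} attaches to the tree at the node subtending (((Taxon1,Taxon42),Taxon9),(Taxon14,Taxon7)).
The other lineage descending from that same node — the sister group — is ((Taxon1,Taxon42),Taxon9); its 3 tips in alphabetical order are the answer.

Taxon1, Taxon42, Taxon9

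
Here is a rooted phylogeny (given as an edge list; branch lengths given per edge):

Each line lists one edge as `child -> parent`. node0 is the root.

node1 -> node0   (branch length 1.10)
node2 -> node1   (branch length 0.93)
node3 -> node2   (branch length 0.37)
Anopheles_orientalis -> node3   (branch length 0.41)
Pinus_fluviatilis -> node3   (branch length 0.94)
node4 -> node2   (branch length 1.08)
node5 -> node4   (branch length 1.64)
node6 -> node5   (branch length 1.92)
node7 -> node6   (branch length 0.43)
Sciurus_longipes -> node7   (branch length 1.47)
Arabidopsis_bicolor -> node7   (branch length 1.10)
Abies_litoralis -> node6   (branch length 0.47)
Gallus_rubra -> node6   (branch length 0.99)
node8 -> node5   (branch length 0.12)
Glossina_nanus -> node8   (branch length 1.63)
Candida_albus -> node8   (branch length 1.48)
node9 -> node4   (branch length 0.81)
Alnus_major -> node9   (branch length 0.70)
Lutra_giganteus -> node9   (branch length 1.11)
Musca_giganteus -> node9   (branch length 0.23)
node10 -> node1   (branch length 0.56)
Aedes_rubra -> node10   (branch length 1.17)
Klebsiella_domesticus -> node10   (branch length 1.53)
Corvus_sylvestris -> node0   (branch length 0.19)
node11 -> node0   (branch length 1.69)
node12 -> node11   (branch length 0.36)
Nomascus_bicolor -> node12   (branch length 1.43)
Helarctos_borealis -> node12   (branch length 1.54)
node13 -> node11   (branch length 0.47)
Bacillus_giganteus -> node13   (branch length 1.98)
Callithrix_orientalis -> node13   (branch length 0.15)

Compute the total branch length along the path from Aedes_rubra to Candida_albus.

The path runs Aedes_rubra → … → MRCA → … → Candida_albus; the MRCA is the node subtending (((Anopheles_orientalis,Pinus_fluviatilis),((((Sciurus_longipes,Arabidopsis_bicolor),Abies_litoralis,Gallus_rubra),(Glossina_nanus,Candida_albus)),(Alnus_major,Lutra_giganteus,Musca_giganteus))),(Aedes_rubra,Klebsiella_domesticus)).
Branch lengths along that path: 1.17 + 0.56 + 0.93 + 1.08 + 1.64 + 0.12 + 1.48 = 6.98.

6.98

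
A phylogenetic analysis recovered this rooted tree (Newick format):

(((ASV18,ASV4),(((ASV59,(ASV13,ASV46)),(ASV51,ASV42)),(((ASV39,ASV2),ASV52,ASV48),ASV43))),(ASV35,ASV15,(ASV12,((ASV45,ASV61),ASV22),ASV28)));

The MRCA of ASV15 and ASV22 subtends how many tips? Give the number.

The MRCA of ASV15 and ASV22 is the node subtending (ASV35,ASV15,(ASV12,((ASV45,ASV61),ASV22),ASV28)).
That clade contains 7 terminal taxa: ASV12, ASV15, ASV22, ASV28, ASV35, ASV45, ASV61.

7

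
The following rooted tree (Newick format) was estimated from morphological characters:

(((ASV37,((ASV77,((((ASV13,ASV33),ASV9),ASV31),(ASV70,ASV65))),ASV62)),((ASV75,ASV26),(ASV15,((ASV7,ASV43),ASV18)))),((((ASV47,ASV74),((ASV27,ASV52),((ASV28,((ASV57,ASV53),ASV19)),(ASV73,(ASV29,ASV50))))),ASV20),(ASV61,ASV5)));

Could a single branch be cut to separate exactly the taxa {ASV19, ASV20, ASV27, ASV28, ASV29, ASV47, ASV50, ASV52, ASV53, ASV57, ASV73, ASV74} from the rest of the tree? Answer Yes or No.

The most recent common ancestor of these taxa subtends (((ASV47,ASV74),((ASV27,ASV52),((ASV28,((ASV57,ASV53),ASV19)),(ASV73,(ASV29,ASV50))))),ASV20).
That clade has exactly 12 tips — every listed taxon and nothing else — so the group is monophyletic.

Yes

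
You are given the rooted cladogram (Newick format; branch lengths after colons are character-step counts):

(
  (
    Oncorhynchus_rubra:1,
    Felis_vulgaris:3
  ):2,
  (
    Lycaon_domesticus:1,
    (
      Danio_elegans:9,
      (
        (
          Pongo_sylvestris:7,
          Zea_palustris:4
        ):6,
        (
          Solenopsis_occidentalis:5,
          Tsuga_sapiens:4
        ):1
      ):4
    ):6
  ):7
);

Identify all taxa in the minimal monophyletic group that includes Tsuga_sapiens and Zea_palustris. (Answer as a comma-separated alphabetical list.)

Pongo_sylvestris, Solenopsis_occidentalis, Tsuga_sapiens, Zea_palustris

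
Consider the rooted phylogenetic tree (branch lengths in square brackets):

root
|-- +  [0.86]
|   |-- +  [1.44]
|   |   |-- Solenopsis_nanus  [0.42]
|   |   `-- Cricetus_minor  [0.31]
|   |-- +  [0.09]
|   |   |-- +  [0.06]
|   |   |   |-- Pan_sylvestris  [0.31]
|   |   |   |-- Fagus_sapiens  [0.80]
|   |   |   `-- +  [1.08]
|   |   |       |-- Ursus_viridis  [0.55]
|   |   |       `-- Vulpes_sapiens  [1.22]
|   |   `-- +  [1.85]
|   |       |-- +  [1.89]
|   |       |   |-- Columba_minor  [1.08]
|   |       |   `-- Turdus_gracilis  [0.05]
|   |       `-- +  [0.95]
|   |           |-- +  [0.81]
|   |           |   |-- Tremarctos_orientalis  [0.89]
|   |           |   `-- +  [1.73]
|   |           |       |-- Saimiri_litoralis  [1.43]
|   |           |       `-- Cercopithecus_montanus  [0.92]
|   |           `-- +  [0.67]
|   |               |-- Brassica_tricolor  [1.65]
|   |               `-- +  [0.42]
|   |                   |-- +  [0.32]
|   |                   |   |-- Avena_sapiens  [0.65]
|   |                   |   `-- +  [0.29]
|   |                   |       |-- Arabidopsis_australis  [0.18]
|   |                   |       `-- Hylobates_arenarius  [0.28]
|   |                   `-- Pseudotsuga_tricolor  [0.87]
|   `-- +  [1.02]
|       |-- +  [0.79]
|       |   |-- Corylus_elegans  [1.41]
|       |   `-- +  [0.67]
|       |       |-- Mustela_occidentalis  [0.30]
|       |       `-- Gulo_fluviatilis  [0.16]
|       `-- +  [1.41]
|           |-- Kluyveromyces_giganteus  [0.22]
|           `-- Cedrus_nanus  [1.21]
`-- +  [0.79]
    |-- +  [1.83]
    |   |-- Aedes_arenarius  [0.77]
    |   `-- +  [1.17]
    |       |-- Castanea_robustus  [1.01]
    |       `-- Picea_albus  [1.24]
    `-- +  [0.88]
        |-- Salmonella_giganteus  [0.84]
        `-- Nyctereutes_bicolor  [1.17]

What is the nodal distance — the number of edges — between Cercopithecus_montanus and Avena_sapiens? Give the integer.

The MRCA of Cercopithecus_montanus and Avena_sapiens is the node subtending ((Tremarctos_orientalis,(Saimiri_litoralis,Cercopithecus_montanus)),(Brassica_tricolor,((Avena_sapiens,(Arabidopsis_australis,Hylobates_arenarius)),Pseudotsuga_tricolor))).
From Cercopithecus_montanus up to that node: 3 branches. From Avena_sapiens up to the same node: 4 branches. Total: 3 + 4 = 7.

7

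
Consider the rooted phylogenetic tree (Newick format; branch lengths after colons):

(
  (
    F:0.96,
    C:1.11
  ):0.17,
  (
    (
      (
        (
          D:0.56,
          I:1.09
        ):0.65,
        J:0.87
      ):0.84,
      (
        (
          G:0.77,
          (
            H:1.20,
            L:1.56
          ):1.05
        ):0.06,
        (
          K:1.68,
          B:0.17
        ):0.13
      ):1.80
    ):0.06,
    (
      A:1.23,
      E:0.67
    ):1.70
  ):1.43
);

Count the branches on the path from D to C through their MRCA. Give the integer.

7

The MRCA of D and C is the root of the tree.
From D up to that node: 5 branches. From C up to the same node: 2 branches. Total: 5 + 2 = 7.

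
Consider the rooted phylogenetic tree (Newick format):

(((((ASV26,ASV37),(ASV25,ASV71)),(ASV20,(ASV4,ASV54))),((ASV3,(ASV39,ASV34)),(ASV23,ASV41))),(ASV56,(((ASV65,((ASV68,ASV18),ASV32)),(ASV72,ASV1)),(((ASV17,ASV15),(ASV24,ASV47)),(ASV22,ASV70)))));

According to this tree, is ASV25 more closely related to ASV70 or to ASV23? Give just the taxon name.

The MRCA of ASV25 and ASV23 subtends ((((ASV26,ASV37),(ASV25,ASV71)),(ASV20,(ASV4,ASV54))),((ASV3,(ASV39,ASV34)),(ASV23,ASV41))) (12 taxa).
The MRCA of ASV25 and ASV70 is the root, subtending the entire tree (25 taxa).
The first is nested inside the second, so ASV25 shares a more recent common ancestor with ASV23.

ASV23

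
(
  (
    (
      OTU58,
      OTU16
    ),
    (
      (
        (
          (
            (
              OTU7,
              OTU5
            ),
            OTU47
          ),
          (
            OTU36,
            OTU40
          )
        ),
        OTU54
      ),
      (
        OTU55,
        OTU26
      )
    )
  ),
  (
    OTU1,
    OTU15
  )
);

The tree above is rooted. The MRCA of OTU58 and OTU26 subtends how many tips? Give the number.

The MRCA of OTU58 and OTU26 is the node subtending ((OTU58,OTU16),(((((OTU7,OTU5),OTU47),(OTU36,OTU40)),OTU54),(OTU55,OTU26))).
That clade contains 10 terminal taxa: OTU16, OTU26, OTU36, OTU40, OTU47, OTU5, OTU54, OTU55, OTU58, OTU7.

10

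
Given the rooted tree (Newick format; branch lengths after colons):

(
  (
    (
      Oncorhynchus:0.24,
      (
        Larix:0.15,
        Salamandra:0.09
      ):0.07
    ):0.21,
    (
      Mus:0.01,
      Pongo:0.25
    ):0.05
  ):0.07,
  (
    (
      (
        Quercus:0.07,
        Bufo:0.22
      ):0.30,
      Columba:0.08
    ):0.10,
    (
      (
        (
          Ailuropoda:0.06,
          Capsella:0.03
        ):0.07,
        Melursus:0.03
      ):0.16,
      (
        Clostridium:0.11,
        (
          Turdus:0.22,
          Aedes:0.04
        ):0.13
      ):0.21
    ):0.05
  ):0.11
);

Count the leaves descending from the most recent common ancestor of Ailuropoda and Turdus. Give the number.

6

The MRCA of Ailuropoda and Turdus is the node subtending (((Ailuropoda,Capsella),Melursus),(Clostridium,(Turdus,Aedes))).
That clade contains 6 terminal taxa: Aedes, Ailuropoda, Capsella, Clostridium, Melursus, Turdus.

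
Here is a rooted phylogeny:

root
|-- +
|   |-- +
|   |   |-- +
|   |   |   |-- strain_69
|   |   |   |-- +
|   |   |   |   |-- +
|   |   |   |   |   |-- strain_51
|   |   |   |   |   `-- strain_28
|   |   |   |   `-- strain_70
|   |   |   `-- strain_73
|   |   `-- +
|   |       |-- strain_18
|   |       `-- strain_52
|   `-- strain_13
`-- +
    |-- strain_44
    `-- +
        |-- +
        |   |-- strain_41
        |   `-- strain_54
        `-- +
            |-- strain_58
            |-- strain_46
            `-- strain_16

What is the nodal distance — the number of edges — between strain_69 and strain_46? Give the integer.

8

The MRCA of strain_69 and strain_46 is the root of the tree.
From strain_69 up to that node: 4 branches. From strain_46 up to the same node: 4 branches. Total: 4 + 4 = 8.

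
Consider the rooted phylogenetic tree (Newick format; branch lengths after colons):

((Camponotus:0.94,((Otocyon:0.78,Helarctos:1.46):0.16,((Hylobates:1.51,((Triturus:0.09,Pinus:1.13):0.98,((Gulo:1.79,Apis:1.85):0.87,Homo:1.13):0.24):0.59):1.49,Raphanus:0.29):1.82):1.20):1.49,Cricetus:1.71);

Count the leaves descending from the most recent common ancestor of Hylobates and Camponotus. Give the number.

10

The MRCA of Hylobates and Camponotus is the node subtending (Camponotus,((Otocyon,Helarctos),((Hylobates,((Triturus,Pinus),((Gulo,Apis),Homo))),Raphanus))).
That clade contains 10 terminal taxa: Apis, Camponotus, Gulo, Helarctos, Homo, Hylobates, Otocyon, Pinus, Raphanus, Triturus.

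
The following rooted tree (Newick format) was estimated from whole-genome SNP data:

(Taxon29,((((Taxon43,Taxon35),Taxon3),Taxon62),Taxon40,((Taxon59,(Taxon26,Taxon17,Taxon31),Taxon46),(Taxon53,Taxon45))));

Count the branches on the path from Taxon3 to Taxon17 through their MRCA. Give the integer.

7

The MRCA of Taxon3 and Taxon17 is the node subtending ((((Taxon43,Taxon35),Taxon3),Taxon62),Taxon40,((Taxon59,(Taxon26,Taxon17,Taxon31),Taxon46),(Taxon53,Taxon45))).
From Taxon3 up to that node: 3 branches. From Taxon17 up to the same node: 4 branches. Total: 3 + 4 = 7.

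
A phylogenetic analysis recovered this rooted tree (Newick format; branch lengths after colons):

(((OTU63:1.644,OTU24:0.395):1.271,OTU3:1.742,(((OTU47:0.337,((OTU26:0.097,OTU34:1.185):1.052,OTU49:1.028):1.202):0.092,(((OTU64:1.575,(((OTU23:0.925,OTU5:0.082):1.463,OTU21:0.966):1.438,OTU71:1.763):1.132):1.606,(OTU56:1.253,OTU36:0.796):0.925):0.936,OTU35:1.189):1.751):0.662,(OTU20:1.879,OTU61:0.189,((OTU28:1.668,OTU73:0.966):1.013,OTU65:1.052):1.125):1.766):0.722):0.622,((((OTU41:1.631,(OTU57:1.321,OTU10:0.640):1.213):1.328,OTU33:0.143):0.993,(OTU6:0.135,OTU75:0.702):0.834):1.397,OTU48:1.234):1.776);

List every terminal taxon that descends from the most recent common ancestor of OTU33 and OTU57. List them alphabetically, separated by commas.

Tracing OTU33: it sits inside ((OTU41,(OTU57,OTU10)),OTU33).
Tracing OTU57: it sits inside (OTU57,OTU10).
The smallest clade enclosing both is ((OTU41,(OTU57,OTU10)),OTU33); the answer is its 4 terminal taxa in alphabetical order.

OTU10, OTU33, OTU41, OTU57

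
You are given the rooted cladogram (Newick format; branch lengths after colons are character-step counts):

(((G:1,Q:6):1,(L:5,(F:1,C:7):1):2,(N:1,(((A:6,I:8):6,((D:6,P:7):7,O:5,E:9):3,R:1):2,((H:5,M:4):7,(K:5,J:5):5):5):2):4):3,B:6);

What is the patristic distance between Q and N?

12

The path runs Q → … → MRCA → … → N; the MRCA is the node subtending ((G,Q),(L,(F,C)),(N,(((A,I),((D,P),O,E),R),((H,M),(K,J))))).
Branch lengths along that path: 6 + 1 + 4 + 1 = 12.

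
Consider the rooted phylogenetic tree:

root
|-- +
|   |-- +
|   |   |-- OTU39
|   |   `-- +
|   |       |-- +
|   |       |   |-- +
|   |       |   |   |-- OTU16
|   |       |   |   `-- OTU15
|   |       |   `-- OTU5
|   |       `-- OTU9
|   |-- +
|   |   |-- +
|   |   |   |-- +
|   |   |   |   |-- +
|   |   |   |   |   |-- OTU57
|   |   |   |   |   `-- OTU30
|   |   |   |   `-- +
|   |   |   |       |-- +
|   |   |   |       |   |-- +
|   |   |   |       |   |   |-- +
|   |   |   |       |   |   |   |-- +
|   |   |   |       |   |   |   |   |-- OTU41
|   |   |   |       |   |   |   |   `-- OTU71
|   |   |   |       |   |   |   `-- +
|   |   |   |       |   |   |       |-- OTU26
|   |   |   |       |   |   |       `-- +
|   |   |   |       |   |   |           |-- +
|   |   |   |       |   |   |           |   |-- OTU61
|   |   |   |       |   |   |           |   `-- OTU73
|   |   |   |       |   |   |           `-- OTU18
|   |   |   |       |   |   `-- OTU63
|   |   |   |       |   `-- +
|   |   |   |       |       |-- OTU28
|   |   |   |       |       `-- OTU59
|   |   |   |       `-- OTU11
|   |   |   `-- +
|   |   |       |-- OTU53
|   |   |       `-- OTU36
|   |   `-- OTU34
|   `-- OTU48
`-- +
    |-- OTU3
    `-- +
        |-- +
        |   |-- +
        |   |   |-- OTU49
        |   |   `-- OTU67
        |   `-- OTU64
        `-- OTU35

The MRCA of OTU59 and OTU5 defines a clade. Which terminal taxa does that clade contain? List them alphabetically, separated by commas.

Tracing OTU59: it sits inside (OTU28,OTU59).
Tracing OTU5: it sits inside ((OTU16,OTU15),OTU5).
The smallest clade enclosing both is ((OTU39,(((OTU16,OTU15),OTU5),OTU9)),((((OTU57,OTU30),(((((OTU41,OTU71),(OTU26,((OTU61,OTU73),OTU18))),OTU63),(OTU28,OTU59)),OTU11)),(OTU53,OTU36)),OTU34),OTU48); the answer is its 21 terminal taxa in alphabetical order.

OTU11, OTU15, OTU16, OTU18, OTU26, OTU28, OTU30, OTU34, OTU36, OTU39, OTU41, OTU48, OTU5, OTU53, OTU57, OTU59, OTU61, OTU63, OTU71, OTU73, OTU9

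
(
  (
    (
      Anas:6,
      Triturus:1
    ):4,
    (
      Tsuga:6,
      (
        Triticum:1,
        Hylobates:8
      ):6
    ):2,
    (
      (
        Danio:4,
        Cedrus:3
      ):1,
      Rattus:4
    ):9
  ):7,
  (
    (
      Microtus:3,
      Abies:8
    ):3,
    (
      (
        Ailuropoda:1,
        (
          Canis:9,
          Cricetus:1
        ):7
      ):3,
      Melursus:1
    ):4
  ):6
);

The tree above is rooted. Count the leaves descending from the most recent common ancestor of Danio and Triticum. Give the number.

8

The MRCA of Danio and Triticum is the node subtending ((Anas,Triturus),(Tsuga,(Triticum,Hylobates)),((Danio,Cedrus),Rattus)).
That clade contains 8 terminal taxa: Anas, Cedrus, Danio, Hylobates, Rattus, Triticum, Triturus, Tsuga.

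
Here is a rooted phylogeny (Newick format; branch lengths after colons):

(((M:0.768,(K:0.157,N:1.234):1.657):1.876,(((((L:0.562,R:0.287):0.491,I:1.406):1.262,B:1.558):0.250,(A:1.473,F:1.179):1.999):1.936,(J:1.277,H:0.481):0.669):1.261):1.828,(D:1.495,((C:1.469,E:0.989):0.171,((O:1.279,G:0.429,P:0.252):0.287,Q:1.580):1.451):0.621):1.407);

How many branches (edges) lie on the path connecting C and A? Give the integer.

9

The MRCA of C and A is the root of the tree.
From C up to that node: 4 branches. From A up to the same node: 5 branches. Total: 4 + 5 = 9.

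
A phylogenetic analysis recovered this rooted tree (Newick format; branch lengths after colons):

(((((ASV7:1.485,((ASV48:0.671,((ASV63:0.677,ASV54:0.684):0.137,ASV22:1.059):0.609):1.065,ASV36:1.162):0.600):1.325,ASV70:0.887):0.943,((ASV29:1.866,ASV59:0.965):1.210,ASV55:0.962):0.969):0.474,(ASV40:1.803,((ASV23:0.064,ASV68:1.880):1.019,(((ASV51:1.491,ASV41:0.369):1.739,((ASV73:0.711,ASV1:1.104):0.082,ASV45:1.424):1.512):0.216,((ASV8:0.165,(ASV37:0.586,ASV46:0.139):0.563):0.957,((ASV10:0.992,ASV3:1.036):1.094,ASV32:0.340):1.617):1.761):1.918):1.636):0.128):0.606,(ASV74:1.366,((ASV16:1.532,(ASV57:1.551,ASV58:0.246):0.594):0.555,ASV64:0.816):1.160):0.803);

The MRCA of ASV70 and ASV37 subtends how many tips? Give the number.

24

The MRCA of ASV70 and ASV37 is the node subtending ((((ASV7,((ASV48,((ASV63,ASV54),ASV22)),ASV36)),ASV70),((ASV29,ASV59),ASV55)),(ASV40,((ASV23,ASV68),(((ASV51,ASV41),((ASV73,ASV1),ASV45)),((ASV8,(ASV37,ASV46)),((ASV10,ASV3),ASV32)))))).
That clade contains 24 terminal taxa: ASV1, ASV10, ASV22, ASV23, ASV29, ASV3, ASV32, ASV36, ASV37, ASV40, ASV41, ASV45, ASV46, ASV48, ASV51, ASV54, ASV55, ASV59, ASV63, ASV68, ASV7, ASV70, ASV73, ASV8.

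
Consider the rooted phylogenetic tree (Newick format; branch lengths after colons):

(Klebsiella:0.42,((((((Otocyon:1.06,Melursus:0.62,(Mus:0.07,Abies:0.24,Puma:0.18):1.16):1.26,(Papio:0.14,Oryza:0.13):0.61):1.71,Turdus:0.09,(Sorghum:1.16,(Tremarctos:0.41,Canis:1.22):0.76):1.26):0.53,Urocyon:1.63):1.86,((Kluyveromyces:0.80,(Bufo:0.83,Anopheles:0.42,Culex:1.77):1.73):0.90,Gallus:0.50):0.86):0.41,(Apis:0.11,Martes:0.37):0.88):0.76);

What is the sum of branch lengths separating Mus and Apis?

The path runs Mus → … → MRCA → … → Apis; the MRCA is the node subtending ((((((Otocyon,Melursus,(Mus,Abies,Puma)),(Papio,Oryza)),Turdus,(Sorghum,(Tremarctos,Canis))),Urocyon),((Kluyveromyces,(Bufo,Anopheles,Culex)),Gallus)),(Apis,Martes)).
Branch lengths along that path: 0.07 + 1.16 + 1.26 + 1.71 + 0.53 + 1.86 + 0.41 + 0.88 + 0.11 = 7.99.

7.99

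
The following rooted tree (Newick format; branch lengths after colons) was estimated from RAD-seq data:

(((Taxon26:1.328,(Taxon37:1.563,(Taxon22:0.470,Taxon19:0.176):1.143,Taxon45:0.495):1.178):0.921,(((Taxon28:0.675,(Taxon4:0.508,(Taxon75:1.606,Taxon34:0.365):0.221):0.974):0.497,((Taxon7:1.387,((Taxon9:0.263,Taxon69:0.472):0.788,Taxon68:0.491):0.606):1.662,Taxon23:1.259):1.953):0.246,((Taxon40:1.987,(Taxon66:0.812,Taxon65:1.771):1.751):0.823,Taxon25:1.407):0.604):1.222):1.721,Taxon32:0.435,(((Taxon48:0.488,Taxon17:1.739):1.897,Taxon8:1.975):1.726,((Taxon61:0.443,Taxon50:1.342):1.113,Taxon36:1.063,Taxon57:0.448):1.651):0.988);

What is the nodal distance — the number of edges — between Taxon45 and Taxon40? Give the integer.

7

The MRCA of Taxon45 and Taxon40 is the node subtending ((Taxon26,(Taxon37,(Taxon22,Taxon19),Taxon45)),(((Taxon28,(Taxon4,(Taxon75,Taxon34))),((Taxon7,((Taxon9,Taxon69),Taxon68)),Taxon23)),((Taxon40,(Taxon66,Taxon65)),Taxon25))).
From Taxon45 up to that node: 3 branches. From Taxon40 up to the same node: 4 branches. Total: 3 + 4 = 7.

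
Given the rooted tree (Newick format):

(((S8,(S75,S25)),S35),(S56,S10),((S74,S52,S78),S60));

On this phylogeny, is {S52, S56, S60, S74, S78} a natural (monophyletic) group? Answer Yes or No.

No

The MRCA of the listed taxa is the root, so the smallest clade containing them is the whole tree.
That clade also contains S10, S25, S35, S75, S8, which are not in the proposed group, so the group is not monophyletic.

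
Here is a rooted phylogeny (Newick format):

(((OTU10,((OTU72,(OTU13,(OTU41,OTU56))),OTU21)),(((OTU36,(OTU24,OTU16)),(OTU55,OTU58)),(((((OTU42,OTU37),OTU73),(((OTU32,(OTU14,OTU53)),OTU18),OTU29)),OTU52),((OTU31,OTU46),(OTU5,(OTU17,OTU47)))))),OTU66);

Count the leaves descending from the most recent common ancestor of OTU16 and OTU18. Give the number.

19

The MRCA of OTU16 and OTU18 is the node subtending (((OTU36,(OTU24,OTU16)),(OTU55,OTU58)),(((((OTU42,OTU37),OTU73),(((OTU32,(OTU14,OTU53)),OTU18),OTU29)),OTU52),((OTU31,OTU46),(OTU5,(OTU17,OTU47))))).
That clade contains 19 terminal taxa: OTU14, OTU16, OTU17, OTU18, OTU24, OTU29, OTU31, OTU32, OTU36, OTU37, OTU42, OTU46, OTU47, OTU5, OTU52, OTU53, OTU55, OTU58, OTU73.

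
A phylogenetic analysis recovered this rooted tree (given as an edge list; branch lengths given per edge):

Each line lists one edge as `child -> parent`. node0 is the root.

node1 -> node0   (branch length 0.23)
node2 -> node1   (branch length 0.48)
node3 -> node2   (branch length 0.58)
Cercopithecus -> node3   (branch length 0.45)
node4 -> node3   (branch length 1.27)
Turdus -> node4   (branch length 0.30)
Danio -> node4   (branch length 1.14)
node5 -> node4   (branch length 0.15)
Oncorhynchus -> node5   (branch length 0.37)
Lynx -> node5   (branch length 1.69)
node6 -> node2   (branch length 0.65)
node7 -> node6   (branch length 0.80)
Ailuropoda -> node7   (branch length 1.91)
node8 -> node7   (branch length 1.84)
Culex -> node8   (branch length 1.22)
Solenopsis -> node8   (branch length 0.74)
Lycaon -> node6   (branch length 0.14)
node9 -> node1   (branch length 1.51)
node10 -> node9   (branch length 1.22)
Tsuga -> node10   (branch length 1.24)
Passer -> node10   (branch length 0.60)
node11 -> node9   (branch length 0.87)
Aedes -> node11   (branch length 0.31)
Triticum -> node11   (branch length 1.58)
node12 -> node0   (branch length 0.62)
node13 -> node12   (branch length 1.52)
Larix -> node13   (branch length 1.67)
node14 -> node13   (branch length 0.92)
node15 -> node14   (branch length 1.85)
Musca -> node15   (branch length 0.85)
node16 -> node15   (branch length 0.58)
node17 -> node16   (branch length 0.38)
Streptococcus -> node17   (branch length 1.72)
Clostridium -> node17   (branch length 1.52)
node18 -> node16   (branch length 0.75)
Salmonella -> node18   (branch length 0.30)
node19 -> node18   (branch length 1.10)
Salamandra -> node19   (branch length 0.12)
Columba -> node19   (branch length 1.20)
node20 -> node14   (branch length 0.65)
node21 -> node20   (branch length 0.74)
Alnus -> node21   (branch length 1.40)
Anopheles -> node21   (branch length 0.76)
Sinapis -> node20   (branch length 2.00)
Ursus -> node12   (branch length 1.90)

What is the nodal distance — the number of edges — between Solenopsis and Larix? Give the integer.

The MRCA of Solenopsis and Larix is the root of the tree.
From Solenopsis up to that node: 6 branches. From Larix up to the same node: 3 branches. Total: 6 + 3 = 9.

9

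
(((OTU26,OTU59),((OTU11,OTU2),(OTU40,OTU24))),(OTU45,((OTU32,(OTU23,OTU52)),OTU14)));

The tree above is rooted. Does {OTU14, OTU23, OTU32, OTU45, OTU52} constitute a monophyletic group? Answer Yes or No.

Yes

The most recent common ancestor of these taxa subtends (OTU45,((OTU32,(OTU23,OTU52)),OTU14)).
That clade has exactly 5 tips — every listed taxon and nothing else — so the group is monophyletic.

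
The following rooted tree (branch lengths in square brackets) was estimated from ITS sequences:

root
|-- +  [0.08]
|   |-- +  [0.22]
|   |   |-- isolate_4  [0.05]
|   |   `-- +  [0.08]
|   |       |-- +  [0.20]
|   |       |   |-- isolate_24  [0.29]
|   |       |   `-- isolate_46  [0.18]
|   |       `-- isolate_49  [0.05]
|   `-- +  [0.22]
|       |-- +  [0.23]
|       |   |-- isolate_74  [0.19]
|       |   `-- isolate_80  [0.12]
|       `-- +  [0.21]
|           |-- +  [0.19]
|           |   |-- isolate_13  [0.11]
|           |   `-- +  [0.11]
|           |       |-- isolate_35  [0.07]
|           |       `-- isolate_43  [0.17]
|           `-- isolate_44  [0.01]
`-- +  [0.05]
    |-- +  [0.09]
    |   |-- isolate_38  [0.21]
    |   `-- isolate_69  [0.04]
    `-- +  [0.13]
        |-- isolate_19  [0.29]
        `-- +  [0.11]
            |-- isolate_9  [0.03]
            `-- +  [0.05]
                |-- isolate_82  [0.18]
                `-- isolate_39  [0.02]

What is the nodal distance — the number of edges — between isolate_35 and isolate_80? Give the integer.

The MRCA of isolate_35 and isolate_80 is the node subtending ((isolate_74,isolate_80),((isolate_13,(isolate_35,isolate_43)),isolate_44)).
From isolate_35 up to that node: 4 branches. From isolate_80 up to the same node: 2 branches. Total: 4 + 2 = 6.

6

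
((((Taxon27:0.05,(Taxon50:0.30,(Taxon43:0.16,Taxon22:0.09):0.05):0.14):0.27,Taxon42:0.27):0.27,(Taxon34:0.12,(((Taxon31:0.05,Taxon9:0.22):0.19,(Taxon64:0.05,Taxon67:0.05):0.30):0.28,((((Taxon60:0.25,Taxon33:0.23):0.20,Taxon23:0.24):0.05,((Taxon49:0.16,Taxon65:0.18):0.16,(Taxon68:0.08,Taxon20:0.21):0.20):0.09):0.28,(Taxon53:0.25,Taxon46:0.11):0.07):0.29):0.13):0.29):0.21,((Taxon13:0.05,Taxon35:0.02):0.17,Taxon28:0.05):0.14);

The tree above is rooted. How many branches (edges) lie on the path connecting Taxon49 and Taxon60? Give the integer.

The MRCA of Taxon49 and Taxon60 is the node subtending (((Taxon60,Taxon33),Taxon23),((Taxon49,Taxon65),(Taxon68,Taxon20))).
From Taxon49 up to that node: 3 branches. From Taxon60 up to the same node: 3 branches. Total: 3 + 3 = 6.

6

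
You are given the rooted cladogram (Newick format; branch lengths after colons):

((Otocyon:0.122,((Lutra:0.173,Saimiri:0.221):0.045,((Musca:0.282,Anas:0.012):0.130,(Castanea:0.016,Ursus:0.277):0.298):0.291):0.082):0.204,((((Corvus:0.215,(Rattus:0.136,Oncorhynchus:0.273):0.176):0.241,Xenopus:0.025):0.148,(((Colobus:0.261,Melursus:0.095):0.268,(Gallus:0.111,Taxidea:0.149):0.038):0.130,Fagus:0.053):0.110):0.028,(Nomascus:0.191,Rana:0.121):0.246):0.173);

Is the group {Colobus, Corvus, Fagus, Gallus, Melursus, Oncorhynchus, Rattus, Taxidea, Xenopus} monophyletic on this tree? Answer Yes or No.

The most recent common ancestor of these taxa subtends (((Corvus,(Rattus,Oncorhynchus)),Xenopus),(((Colobus,Melursus),(Gallus,Taxidea)),Fagus)).
That clade has exactly 9 tips — every listed taxon and nothing else — so the group is monophyletic.

Yes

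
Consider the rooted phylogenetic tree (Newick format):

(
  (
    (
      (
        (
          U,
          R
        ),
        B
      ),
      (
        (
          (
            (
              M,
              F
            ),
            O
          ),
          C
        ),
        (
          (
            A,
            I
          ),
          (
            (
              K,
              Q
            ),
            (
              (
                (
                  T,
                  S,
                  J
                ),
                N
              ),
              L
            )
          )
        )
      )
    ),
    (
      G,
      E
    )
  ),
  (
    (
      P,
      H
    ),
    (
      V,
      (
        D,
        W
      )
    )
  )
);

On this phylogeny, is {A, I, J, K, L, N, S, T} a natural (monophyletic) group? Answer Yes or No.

No

The MRCA of the listed taxa subtends ((A,I),((K,Q),(((T,S,J),N),L))).
That clade also contains Q, which is not in the proposed group, so the group is not monophyletic.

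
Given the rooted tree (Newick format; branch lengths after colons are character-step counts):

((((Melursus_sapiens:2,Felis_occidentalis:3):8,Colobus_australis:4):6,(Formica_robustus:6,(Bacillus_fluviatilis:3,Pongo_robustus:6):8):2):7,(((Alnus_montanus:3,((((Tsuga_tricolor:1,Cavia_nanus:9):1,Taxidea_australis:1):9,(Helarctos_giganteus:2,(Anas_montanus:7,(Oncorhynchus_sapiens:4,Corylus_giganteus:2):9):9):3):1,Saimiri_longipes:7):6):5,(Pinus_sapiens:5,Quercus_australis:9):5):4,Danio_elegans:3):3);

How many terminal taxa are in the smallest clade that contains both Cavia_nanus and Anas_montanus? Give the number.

The MRCA of Cavia_nanus and Anas_montanus is the node subtending (((Tsuga_tricolor,Cavia_nanus),Taxidea_australis),(Helarctos_giganteus,(Anas_montanus,(Oncorhynchus_sapiens,Corylus_giganteus)))).
That clade contains 7 terminal taxa: Anas_montanus, Cavia_nanus, Corylus_giganteus, Helarctos_giganteus, Oncorhynchus_sapiens, Taxidea_australis, Tsuga_tricolor.

7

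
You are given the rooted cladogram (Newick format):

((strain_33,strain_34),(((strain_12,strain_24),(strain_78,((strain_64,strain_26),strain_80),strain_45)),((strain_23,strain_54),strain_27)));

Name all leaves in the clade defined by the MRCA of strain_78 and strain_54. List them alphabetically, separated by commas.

Tracing strain_78: it sits inside (strain_78,((strain_64,strain_26),strain_80),strain_45).
Tracing strain_54: it sits inside (strain_23,strain_54).
The smallest clade enclosing both is (((strain_12,strain_24),(strain_78,((strain_64,strain_26),strain_80),strain_45)),((strain_23,strain_54),strain_27)); the answer is its 10 terminal taxa in alphabetical order.

strain_12, strain_23, strain_24, strain_26, strain_27, strain_45, strain_54, strain_64, strain_78, strain_80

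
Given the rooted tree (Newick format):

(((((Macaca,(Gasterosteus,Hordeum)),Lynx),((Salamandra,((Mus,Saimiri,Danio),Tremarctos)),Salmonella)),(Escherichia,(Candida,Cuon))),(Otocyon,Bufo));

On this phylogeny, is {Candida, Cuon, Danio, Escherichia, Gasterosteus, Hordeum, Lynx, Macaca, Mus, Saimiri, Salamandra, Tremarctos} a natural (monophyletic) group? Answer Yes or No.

The MRCA of the listed taxa subtends ((((Macaca,(Gasterosteus,Hordeum)),Lynx),((Salamandra,((Mus,Saimiri,Danio),Tremarctos)),Salmonella)),(Escherichia,(Candida,Cuon))).
That clade also contains Salmonella, which is not in the proposed group, so the group is not monophyletic.

No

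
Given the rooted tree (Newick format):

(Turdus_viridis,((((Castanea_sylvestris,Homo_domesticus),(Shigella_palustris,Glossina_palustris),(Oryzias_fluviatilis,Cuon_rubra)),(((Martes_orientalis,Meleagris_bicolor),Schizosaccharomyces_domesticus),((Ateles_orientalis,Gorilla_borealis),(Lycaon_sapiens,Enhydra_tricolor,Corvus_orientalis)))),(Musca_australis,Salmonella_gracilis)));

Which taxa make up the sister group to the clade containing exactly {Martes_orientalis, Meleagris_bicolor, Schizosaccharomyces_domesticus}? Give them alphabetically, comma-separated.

Ateles_orientalis, Corvus_orientalis, Enhydra_tricolor, Gorilla_borealis, Lycaon_sapiens

The clade containing exactly {Martes_orientalis, Meleagris_bicolor, Schizosaccharomyces_domesticus} attaches to the tree at the node subtending (((Martes_orientalis,Meleagris_bicolor),Schizosaccharomyces_domesticus),((Ateles_orientalis,Gorilla_borealis),(Lycaon_sapiens,Enhydra_tricolor,Corvus_orientalis))).
The other lineage descending from that same node — the sister group — is ((Ateles_orientalis,Gorilla_borealis),(Lycaon_sapiens,Enhydra_tricolor,Corvus_orientalis)); its 5 tips in alphabetical order are the answer.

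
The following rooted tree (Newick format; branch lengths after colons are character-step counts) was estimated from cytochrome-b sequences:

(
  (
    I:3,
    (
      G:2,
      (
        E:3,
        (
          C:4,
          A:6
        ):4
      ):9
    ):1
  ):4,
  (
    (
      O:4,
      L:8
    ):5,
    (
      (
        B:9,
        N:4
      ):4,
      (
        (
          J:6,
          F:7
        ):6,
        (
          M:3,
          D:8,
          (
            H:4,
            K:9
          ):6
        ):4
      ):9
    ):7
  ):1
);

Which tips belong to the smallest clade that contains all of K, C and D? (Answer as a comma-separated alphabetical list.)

A, B, C, D, E, F, G, H, I, J, K, L, M, N, O

Tracing K: it sits inside (H,K).
Tracing C: it sits inside (C,A).
Tracing D: it sits inside (M,D,(H,K)).
The smallest clade enclosing all 3 is the whole tree (their MRCA is the root), so the answer is all 15 tips in alphabetical order.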